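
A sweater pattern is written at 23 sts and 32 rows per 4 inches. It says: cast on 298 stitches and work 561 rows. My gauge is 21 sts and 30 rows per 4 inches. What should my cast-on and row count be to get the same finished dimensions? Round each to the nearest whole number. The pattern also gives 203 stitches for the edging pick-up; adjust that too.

Stitches: 298 × 21/23 = 272.09 → 272.
Rows: 561 × 30/32 = 525.94 → 526.
edging pick-up: 203 × 21/23 = 185.35 → 185.

Cast on 272 stitches; work 526 rows; edging pick-up 185 stitches.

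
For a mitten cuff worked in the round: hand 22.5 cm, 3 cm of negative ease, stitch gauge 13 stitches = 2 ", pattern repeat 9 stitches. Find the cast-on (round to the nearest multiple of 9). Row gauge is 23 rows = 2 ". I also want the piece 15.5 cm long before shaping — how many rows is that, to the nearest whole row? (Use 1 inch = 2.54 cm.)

Cast on 54 stitches; work 70 rows.

Finished = 22.5 − 3 = 19.5 cm.
19.5 cm × 1/2.54 = 7.68 inches.
13/2 = 6.5 sts per in; 7.68 × 6.5 = 49.90 sts.
Nearest multiple of 9 → 54.
15.5 cm = 6.10 inches; × 11.5 = 70.18 → 70 rows.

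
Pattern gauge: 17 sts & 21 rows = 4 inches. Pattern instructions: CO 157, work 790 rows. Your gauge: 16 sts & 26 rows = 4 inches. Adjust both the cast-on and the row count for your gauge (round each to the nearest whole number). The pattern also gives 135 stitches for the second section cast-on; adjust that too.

Stitches: 157 × 16/17 = 147.76 → 148.
Rows: 790 × 26/21 = 978.10 → 978.
second section cast-on: 135 × 16/17 = 127.06 → 127.

Cast on 148 stitches; work 978 rows; second section cast-on 127 stitches.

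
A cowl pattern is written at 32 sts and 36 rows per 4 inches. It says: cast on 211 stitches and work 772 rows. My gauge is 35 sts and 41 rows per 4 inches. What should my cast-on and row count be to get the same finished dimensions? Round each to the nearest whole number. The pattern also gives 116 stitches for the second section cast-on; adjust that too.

Stitches: 211 × 35/32 = 230.78 → 231.
Rows: 772 × 41/36 = 879.22 → 879.
second section cast-on: 116 × 35/32 = 126.88 → 127.

Cast on 231 stitches; work 879 rows; second section cast-on 127 stitches.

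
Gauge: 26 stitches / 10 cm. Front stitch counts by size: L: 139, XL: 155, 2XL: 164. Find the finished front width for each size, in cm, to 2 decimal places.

L 53.46 cm; XL 59.62 cm; 2XL 63.08 cm.

26/10 = 2.6 sts per cm.
L: 139 / 2.6 = 53.462 → 53.46 cm.
XL: 155 / 2.6 = 59.615 → 59.62 cm.
2XL: 164 / 2.6 = 63.077 → 63.08 cm.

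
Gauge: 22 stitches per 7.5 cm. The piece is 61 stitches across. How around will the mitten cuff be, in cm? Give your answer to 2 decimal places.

22 stitches / 7.5 cm = 2.933 stitches per cm.
61 / 2.933 = 20.795 cm.

20.80 cm.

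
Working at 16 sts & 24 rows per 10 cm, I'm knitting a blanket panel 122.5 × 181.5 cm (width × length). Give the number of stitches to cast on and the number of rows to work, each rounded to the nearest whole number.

Stitch gauge = 16/10 = 1.6 sts/cm; 122.5 × 1.6 = 196.00 → 196 sts.
Row gauge = 24/10 = 2.4 rows/cm; 181.5 × 2.4 = 435.60 → 436 rows.

Cast on 196 stitches and work 436 rows.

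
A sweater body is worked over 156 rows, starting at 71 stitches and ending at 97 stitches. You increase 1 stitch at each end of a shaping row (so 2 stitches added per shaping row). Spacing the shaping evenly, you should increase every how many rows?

Increase every 12th row.

Stitches to add: |97 − 71| = 26.
Shaping rows needed: 26 / 2 = 13.
156 rows / 13 = every 12 rows.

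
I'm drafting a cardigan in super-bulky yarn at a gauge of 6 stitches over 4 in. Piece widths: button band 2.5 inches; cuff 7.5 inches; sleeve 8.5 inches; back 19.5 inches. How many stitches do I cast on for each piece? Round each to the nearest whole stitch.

Rate = 6/4 = 1.5 sts per in.
button band: 2.5 × 1.5 = 3.75 → 4.
cuff: 7.5 × 1.5 = 11.25 → 11.
sleeve: 8.5 × 1.5 = 12.75 → 13.
back: 19.5 × 1.5 = 29.25 → 29.

button band 4; cuff 11; sleeve 13; back 29.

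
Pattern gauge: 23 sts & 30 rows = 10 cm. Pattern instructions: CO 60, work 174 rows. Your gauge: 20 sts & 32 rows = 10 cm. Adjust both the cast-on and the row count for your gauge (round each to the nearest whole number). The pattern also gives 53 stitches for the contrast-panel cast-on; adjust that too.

Stitches: 60 × 20/23 = 52.17 → 52.
Rows: 174 × 32/30 = 185.60 → 186.
contrast-panel cast-on: 53 × 20/23 = 46.09 → 46.

Cast on 52 stitches; work 186 rows; contrast-panel cast-on 46 stitches.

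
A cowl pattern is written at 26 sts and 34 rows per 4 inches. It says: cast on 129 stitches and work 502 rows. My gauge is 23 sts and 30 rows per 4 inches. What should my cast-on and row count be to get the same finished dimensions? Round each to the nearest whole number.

Cast on 114 stitches; work 443 rows.

Stitches: 129 × 23/26 = 114.12 → 114.
Rows: 502 × 30/34 = 442.94 → 443.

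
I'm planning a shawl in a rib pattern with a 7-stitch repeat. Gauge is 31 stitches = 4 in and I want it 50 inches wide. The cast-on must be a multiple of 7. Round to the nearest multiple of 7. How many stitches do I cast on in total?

CO 385 sts.

31 / 4 = 7.75 sts per inch.
50 × 7.75 = 387.50 sts.
Nearest multiple of 7: 385.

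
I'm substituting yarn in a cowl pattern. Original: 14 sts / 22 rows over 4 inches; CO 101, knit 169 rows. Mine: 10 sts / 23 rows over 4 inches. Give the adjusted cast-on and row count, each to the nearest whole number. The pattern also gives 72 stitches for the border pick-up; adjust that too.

Stitches: 101 × 10/14 = 72.14 → 72.
Rows: 169 × 23/22 = 176.68 → 177.
border pick-up: 72 × 10/14 = 51.43 → 51.

Cast on 72 stitches; work 177 rows; border pick-up 51 stitches.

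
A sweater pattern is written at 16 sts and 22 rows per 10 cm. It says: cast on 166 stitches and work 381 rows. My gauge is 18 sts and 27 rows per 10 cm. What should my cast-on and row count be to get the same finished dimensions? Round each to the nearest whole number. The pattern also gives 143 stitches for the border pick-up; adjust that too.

Stitches: 166 × 18/16 = 186.75 → 187.
Rows: 381 × 27/22 = 467.59 → 468.
border pick-up: 143 × 18/16 = 160.88 → 161.

Cast on 187 stitches; work 468 rows; border pick-up 161 stitches.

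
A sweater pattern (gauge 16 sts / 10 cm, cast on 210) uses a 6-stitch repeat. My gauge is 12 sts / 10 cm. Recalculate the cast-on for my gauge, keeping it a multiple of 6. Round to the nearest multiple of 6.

Cast on 156 stitches.

210 × 12 / 16 = 157.50.
Nearest multiple of 6: 156.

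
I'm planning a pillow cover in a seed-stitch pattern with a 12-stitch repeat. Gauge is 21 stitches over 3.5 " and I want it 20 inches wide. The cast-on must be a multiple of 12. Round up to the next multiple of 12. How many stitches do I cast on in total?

CO 120 sts.

21 / 3.5 = 6 sts per inch.
20 × 6 = 120.00 sts.
Next multiple of 12: 120.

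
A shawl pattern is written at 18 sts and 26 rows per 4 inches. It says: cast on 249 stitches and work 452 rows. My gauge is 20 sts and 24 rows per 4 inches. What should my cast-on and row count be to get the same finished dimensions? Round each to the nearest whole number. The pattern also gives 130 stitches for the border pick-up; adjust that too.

Stitches: 249 × 20/18 = 276.67 → 277.
Rows: 452 × 24/26 = 417.23 → 417.
border pick-up: 130 × 20/18 = 144.44 → 144.

Cast on 277 stitches; work 417 rows; border pick-up 144 stitches.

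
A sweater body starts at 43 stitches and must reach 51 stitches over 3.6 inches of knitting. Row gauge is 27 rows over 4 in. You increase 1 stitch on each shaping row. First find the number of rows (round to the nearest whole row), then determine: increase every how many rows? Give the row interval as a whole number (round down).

Rows = 3.6 × 6.75 = 24.3 → 24 rows.
Stitches to add: 8 → 8 shaping rows (at 1 st each).
24 / 8 = 3.00 → every 3 rows.

Increase every 3rd row.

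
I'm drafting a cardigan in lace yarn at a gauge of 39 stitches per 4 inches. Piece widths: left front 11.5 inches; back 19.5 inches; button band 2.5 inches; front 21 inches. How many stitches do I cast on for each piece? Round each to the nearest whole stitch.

Rate = 39/4 = 9.75 sts per in.
left front: 11.5 × 9.75 = 112.12 → 112.
back: 19.5 × 9.75 = 190.12 → 190.
button band: 2.5 × 9.75 = 24.38 → 24.
front: 21 × 9.75 = 204.75 → 205.

left front 112; back 190; button band 24; front 205.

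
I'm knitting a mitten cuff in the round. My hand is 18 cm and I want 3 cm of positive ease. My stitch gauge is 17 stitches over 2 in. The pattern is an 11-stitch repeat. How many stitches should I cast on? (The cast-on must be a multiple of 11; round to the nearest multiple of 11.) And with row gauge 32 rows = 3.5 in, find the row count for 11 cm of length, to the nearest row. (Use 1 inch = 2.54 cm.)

Cast on 66 stitches; work 40 rows.

Finished = 18 + 3 = 21 cm.
21 cm × 1/2.54 = 8.27 inches.
17/2 = 8.5 sts per in; 8.27 × 8.5 = 70.28 sts.
Nearest multiple of 11 → 66.
11 cm = 4.33 inches; × 9.143 = 39.60 → 40 rows.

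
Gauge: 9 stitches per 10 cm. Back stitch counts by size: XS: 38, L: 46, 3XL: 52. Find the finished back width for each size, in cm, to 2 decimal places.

9/10 = 0.9 sts per cm.
XS: 38 / 0.9 = 42.222 → 42.22 cm.
L: 46 / 0.9 = 51.111 → 51.11 cm.
3XL: 52 / 0.9 = 57.778 → 57.78 cm.

XS 42.22 cm; L 51.11 cm; 3XL 57.78 cm.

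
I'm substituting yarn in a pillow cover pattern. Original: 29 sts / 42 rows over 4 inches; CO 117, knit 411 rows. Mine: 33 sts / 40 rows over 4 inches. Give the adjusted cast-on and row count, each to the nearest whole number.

Cast on 133 stitches; work 391 rows.

Stitches: 117 × 33/29 = 133.14 → 133.
Rows: 411 × 40/42 = 391.43 → 391.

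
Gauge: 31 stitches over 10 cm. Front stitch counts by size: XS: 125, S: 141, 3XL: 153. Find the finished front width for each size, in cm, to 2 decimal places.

31/10 = 3.1 sts per cm.
XS: 125 / 3.1 = 40.323 → 40.32 cm.
S: 141 / 3.1 = 45.484 → 45.48 cm.
3XL: 153 / 3.1 = 49.355 → 49.35 cm.

XS 40.32 cm; S 45.48 cm; 3XL 49.35 cm.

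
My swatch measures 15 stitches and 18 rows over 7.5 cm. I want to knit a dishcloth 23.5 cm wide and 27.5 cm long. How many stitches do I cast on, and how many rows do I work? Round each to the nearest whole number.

Stitch gauge = 15/7.5 = 2 sts/cm; 23.5 × 2 = 47.00 → 47 sts.
Row gauge = 18/7.5 = 2.4 rows/cm; 27.5 × 2.4 = 66.00 → 66 rows.

Cast on 47 stitches and work 66 rows.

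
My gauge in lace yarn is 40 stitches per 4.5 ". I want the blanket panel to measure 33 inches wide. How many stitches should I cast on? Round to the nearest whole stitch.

40 stitches / 4.5 in = 8.889 stitches per inch.
33 × 8.889 = 293.33 stitches.
Round to nearest → 293.

293 stitches.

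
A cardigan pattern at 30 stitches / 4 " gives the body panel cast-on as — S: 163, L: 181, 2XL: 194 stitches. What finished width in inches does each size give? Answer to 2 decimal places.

30/4 = 7.5 sts per in.
S: 163 / 7.5 = 21.733 → 21.73 in.
L: 181 / 7.5 = 24.133 → 24.13 in.
2XL: 194 / 7.5 = 25.867 → 25.87 in.

S 21.73 inches; L 24.13 inches; 2XL 25.87 inches.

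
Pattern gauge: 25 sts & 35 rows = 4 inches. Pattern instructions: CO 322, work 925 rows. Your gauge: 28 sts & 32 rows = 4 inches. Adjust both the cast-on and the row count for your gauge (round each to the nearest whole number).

Cast on 361 stitches; work 846 rows.

Stitches: 322 × 28/25 = 360.64 → 361.
Rows: 925 × 32/35 = 845.71 → 846.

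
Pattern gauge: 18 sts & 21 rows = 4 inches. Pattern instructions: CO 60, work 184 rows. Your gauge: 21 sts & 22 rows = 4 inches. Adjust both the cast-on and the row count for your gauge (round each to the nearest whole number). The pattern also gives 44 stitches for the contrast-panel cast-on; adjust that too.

Stitches: 60 × 21/18 = 70.00 → 70.
Rows: 184 × 22/21 = 192.76 → 193.
contrast-panel cast-on: 44 × 21/18 = 51.33 → 51.

Cast on 70 stitches; work 193 rows; contrast-panel cast-on 51 stitches.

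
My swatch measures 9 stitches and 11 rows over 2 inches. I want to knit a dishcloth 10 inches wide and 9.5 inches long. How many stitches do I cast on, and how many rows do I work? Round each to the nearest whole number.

Stitch gauge = 9/2 = 4.5 sts/in; 10 × 4.5 = 45.00 → 45 sts.
Row gauge = 11/2 = 5.5 rows/in; 9.5 × 5.5 = 52.25 → 52 rows.

Cast on 45 stitches and work 52 rows.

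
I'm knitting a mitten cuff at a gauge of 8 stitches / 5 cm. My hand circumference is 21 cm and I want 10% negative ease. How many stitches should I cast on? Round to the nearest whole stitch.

Finished = 21 × 0.90 = 18.90 cm.
8 / 5 = 1.6 sts per cm.
18.90 × 1.6 = 30.24 sts.
→ 30 sts.

Cast on 30 stitches.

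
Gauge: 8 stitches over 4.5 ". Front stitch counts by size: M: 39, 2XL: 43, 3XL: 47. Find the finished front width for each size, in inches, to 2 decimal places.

8/4.5 = 1.778 sts per in.
M: 39 / 1.778 = 21.938 → 21.94 in.
2XL: 43 / 1.778 = 24.188 → 24.19 in.
3XL: 47 / 1.778 = 26.438 → 26.44 in.

M 21.94 inches; 2XL 24.19 inches; 3XL 26.44 inches.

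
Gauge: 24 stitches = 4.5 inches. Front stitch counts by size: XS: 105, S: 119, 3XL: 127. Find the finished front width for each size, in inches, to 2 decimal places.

XS 19.69 inches; S 22.31 inches; 3XL 23.81 inches.

24/4.5 = 5.333 sts per in.
XS: 105 / 5.333 = 19.688 → 19.69 in.
S: 119 / 5.333 = 22.312 → 22.31 in.
3XL: 127 / 5.333 = 23.812 → 23.81 in.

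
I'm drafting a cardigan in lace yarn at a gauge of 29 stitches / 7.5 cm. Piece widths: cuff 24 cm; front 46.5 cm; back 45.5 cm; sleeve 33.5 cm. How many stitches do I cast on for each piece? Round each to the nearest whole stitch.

Rate = 29/7.5 = 3.867 sts per cm.
cuff: 24 × 3.867 = 92.80 → 93.
front: 46.5 × 3.867 = 179.80 → 180.
back: 45.5 × 3.867 = 175.93 → 176.
sleeve: 33.5 × 3.867 = 129.53 → 130.

cuff 93; front 180; back 176; sleeve 130.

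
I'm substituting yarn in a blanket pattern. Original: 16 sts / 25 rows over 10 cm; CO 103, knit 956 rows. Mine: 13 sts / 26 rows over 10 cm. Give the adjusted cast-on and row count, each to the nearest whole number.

Stitches: 103 × 13/16 = 83.69 → 84.
Rows: 956 × 26/25 = 994.24 → 994.

Cast on 84 stitches; work 994 rows.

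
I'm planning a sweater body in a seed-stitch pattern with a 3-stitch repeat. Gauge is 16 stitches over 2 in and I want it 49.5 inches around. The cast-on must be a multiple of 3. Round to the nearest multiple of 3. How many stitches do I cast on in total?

Cast on 396 stitches.

16 / 2 = 8 sts per inch.
49.5 × 8 = 396.00 sts.
Nearest multiple of 3: 396.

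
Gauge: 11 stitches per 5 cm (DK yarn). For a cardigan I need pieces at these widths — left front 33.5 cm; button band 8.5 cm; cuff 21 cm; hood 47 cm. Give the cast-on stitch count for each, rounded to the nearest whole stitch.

Rate = 11/5 = 2.2 sts per cm.
left front: 33.5 × 2.2 = 73.70 → 74.
button band: 8.5 × 2.2 = 18.70 → 19.
cuff: 21 × 2.2 = 46.20 → 46.
hood: 47 × 2.2 = 103.40 → 103.

left front 74; button band 19; cuff 46; hood 103.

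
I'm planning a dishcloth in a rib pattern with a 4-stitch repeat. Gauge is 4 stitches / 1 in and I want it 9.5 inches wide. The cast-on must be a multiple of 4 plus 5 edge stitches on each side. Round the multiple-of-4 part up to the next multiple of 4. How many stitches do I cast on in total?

4 / 1 = 4 sts per inch.
9.5 × 4 = 38.00 sts.
Less 10 edge sts → 28.00 for the repeat.
Next multiple of 4: 28.
Add back 10 edge sts → 38.

CO 38 sts.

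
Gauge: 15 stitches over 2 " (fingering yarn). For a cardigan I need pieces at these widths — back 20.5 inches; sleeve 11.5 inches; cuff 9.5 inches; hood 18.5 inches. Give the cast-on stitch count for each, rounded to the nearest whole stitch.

Rate = 15/2 = 7.5 sts per in.
back: 20.5 × 7.5 = 153.75 → 154.
sleeve: 11.5 × 7.5 = 86.25 → 86.
cuff: 9.5 × 7.5 = 71.25 → 71.
hood: 18.5 × 7.5 = 138.75 → 139.

back 154; sleeve 86; cuff 71; hood 139.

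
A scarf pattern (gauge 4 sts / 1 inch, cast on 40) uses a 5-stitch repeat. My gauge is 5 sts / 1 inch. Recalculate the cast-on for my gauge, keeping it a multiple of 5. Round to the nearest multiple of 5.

Cast on 50 stitches.

40 × 5 / 4 = 50.00.
Nearest multiple of 5: 50.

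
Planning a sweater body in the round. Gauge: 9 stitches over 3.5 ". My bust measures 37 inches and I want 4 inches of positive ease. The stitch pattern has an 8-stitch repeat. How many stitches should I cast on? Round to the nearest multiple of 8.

104 stitches.

Finished = 37 + 4 = 41 inches.
9 / 3.5 = 2.571 sts/in.
41 × 2.571 = 105.43 sts.
Nearest multiple of 8: 104.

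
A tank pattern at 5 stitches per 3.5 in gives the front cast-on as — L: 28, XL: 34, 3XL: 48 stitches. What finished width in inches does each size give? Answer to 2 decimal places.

5/3.5 = 1.429 sts per in.
L: 28 / 1.429 = 19.600 → 19.60 in.
XL: 34 / 1.429 = 23.800 → 23.80 in.
3XL: 48 / 1.429 = 33.600 → 33.60 in.

L 19.60 inches; XL 23.80 inches; 3XL 33.60 inches.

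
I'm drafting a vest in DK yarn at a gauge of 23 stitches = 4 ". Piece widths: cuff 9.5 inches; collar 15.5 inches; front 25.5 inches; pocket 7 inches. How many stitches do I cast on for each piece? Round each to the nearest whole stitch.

Rate = 23/4 = 5.75 sts per in.
cuff: 9.5 × 5.75 = 54.62 → 55.
collar: 15.5 × 5.75 = 89.12 → 89.
front: 25.5 × 5.75 = 146.62 → 147.
pocket: 7 × 5.75 = 40.25 → 40.

cuff 55; collar 89; front 147; pocket 40.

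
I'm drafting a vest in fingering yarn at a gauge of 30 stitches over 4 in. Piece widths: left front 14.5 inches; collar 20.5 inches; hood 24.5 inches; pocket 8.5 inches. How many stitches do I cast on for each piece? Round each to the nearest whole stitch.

Rate = 30/4 = 7.5 sts per in.
left front: 14.5 × 7.5 = 108.75 → 109.
collar: 20.5 × 7.5 = 153.75 → 154.
hood: 24.5 × 7.5 = 183.75 → 184.
pocket: 8.5 × 7.5 = 63.75 → 64.

left front 109; collar 154; hood 184; pocket 64.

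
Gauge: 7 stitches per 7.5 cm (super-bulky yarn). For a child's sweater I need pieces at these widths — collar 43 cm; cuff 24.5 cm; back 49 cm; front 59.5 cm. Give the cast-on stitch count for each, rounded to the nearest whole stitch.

Rate = 7/7.5 = 0.933 sts per cm.
collar: 43 × 0.933 = 40.13 → 40.
cuff: 24.5 × 0.933 = 22.87 → 23.
back: 49 × 0.933 = 45.73 → 46.
front: 59.5 × 0.933 = 55.53 → 56.

collar 40; cuff 23; back 46; front 56.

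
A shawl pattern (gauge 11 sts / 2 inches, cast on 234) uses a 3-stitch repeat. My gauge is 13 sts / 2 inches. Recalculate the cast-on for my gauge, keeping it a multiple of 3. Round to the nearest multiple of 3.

Cast on 276 stitches.

234 × 13 / 11 = 276.55.
Nearest multiple of 3: 276.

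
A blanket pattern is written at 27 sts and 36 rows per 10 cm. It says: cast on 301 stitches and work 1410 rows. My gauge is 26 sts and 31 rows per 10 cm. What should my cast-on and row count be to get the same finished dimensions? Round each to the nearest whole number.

Stitches: 301 × 26/27 = 289.85 → 290.
Rows: 1410 × 31/36 = 1214.17 → 1214.

Cast on 290 stitches; work 1214 rows.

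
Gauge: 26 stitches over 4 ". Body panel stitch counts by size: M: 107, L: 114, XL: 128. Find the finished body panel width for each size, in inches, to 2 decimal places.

M 16.46 inches; L 17.54 inches; XL 19.69 inches.

26/4 = 6.5 sts per in.
M: 107 / 6.5 = 16.462 → 16.46 in.
L: 114 / 6.5 = 17.538 → 17.54 in.
XL: 128 / 6.5 = 19.692 → 19.69 in.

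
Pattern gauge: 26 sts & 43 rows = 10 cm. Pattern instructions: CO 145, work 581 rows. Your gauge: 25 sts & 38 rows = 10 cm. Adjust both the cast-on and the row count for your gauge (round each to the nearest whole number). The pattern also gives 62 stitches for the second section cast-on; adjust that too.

Cast on 139 stitches; work 513 rows; second section cast-on 60 stitches.

Stitches: 145 × 25/26 = 139.42 → 139.
Rows: 581 × 38/43 = 513.44 → 513.
second section cast-on: 62 × 25/26 = 59.62 → 60.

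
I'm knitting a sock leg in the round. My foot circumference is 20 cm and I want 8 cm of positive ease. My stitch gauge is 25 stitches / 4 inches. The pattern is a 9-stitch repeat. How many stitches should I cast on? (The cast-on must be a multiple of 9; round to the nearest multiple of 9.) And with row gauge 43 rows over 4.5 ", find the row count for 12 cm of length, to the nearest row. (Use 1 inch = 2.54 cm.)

Cast on 72 stitches; work 45 rows.

Finished = 20 + 8 = 28 cm.
28 cm × 1/2.54 = 11.02 inches.
25/4 = 6.25 sts per in; 11.02 × 6.25 = 68.90 sts.
Nearest multiple of 9 → 72.
12 cm = 4.72 inches; × 9.556 = 45.14 → 45 rows.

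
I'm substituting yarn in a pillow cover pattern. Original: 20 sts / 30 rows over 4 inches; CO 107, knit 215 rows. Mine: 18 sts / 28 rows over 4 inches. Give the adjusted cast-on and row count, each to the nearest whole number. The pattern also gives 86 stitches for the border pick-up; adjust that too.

Cast on 96 stitches; work 201 rows; border pick-up 77 stitches.

Stitches: 107 × 18/20 = 96.30 → 96.
Rows: 215 × 28/30 = 200.67 → 201.
border pick-up: 86 × 18/20 = 77.40 → 77.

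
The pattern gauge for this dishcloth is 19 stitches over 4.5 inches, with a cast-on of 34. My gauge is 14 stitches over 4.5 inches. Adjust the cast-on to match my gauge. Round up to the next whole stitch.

Scale factor = 14 / 19 = 0.737.
34 × 14 / 19 = 25.05 sts.
→ 26 sts.

26 stitches.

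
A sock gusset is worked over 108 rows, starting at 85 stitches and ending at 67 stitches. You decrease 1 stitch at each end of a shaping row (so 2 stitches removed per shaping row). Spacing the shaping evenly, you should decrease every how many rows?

Stitches to remove: |67 − 85| = 18.
Shaping rows needed: 18 / 2 = 9.
108 rows / 9 = every 12 rows.

Decrease every 12th row.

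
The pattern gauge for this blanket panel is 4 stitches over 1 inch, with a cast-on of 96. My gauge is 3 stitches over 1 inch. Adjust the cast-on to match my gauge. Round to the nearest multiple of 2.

Scale factor = 3 / 4 = 0.750.
96 × 3 / 4 = 72.00 sts.

72 stitches.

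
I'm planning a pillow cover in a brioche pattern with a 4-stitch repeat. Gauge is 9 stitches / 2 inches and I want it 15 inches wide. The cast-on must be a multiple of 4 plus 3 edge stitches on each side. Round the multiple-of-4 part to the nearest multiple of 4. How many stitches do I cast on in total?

66 stitches.

9 / 2 = 4.5 sts per inch.
15 × 4.5 = 67.50 sts.
Less 6 edge sts → 61.50 for the repeat.
Nearest multiple of 4: 60.
Add back 6 edge sts → 66.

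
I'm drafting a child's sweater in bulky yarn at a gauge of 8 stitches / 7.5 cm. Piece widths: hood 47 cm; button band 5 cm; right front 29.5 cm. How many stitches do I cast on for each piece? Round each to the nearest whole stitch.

Rate = 8/7.5 = 1.067 sts per cm.
hood: 47 × 1.067 = 50.13 → 50.
button band: 5 × 1.067 = 5.33 → 5.
right front: 29.5 × 1.067 = 31.47 → 31.

hood 50; button band 5; right front 31.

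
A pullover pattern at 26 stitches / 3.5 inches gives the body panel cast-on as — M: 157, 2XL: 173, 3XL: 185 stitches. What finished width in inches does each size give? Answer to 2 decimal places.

26/3.5 = 7.429 sts per in.
M: 157 / 7.429 = 21.135 → 21.13 in.
2XL: 173 / 7.429 = 23.288 → 23.29 in.
3XL: 185 / 7.429 = 24.904 → 24.90 in.

M 21.13 inches; 2XL 23.29 inches; 3XL 24.90 inches.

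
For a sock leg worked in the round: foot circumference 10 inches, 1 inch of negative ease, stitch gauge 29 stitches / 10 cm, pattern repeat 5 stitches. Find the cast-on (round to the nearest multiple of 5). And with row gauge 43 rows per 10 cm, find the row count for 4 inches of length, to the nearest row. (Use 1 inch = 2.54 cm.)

Cast on 65 stitches; work 44 rows.

Finished = 10 − 1 = 9 inches.
9 inches × 2.54 = 22.86 cm.
29/10 = 2.9 sts per cm; 22.86 × 2.9 = 66.29 sts.
Nearest multiple of 5 → 65.
4 inches = 10.16 cm; × 4.3 = 43.69 → 44 rows.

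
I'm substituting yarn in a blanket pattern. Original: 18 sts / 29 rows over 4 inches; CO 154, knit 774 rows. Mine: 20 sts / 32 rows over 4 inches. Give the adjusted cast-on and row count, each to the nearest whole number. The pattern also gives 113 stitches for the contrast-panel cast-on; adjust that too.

Cast on 171 stitches; work 854 rows; contrast-panel cast-on 126 stitches.

Stitches: 154 × 20/18 = 171.11 → 171.
Rows: 774 × 32/29 = 854.07 → 854.
contrast-panel cast-on: 113 × 20/18 = 125.56 → 126.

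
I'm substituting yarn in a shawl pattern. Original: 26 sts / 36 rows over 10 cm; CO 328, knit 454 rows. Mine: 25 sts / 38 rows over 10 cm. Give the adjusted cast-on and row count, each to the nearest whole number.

Cast on 315 stitches; work 479 rows.

Stitches: 328 × 25/26 = 315.38 → 315.
Rows: 454 × 38/36 = 479.22 → 479.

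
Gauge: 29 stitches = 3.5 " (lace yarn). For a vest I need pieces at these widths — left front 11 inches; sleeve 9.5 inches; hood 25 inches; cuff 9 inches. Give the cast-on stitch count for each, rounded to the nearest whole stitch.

Rate = 29/3.5 = 8.286 sts per in.
left front: 11 × 8.286 = 91.14 → 91.
sleeve: 9.5 × 8.286 = 78.71 → 79.
hood: 25 × 8.286 = 207.14 → 207.
cuff: 9 × 8.286 = 74.57 → 75.

left front 91; sleeve 79; hood 207; cuff 75.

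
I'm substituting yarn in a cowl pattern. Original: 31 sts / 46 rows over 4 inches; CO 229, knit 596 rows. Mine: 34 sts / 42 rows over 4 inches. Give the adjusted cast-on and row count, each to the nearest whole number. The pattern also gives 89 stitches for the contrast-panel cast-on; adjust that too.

Stitches: 229 × 34/31 = 251.16 → 251.
Rows: 596 × 42/46 = 544.17 → 544.
contrast-panel cast-on: 89 × 34/31 = 97.61 → 98.

Cast on 251 stitches; work 544 rows; contrast-panel cast-on 98 stitches.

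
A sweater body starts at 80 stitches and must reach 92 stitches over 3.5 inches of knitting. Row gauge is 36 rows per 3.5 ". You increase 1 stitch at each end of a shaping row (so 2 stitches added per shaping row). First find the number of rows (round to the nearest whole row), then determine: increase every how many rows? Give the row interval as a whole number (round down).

Rows = 3.5 × 10.286 = 36.0 → 36 rows.
Stitches to add: 12 → 6 shaping rows (at 2 st each).
36 / 6 = 6.00 → every 6 rows.

Increase every 6th row.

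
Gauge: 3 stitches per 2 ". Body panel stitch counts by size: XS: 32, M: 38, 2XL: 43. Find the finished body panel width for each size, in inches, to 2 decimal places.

XS 21.33 inches; M 25.33 inches; 2XL 28.67 inches.

3/2 = 1.5 sts per in.
XS: 32 / 1.5 = 21.333 → 21.33 in.
M: 38 / 1.5 = 25.333 → 25.33 in.
2XL: 43 / 1.5 = 28.667 → 28.67 in.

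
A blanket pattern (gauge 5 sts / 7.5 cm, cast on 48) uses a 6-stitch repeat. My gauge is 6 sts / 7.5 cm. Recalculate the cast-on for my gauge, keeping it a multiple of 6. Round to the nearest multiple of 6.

48 × 6 / 5 = 57.60.
Nearest multiple of 6: 60.

Cast on 60 stitches.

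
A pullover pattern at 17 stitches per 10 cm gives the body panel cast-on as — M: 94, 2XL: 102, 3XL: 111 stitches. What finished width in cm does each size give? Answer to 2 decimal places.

17/10 = 1.7 sts per cm.
M: 94 / 1.7 = 55.294 → 55.29 cm.
2XL: 102 / 1.7 = 60.000 → 60.00 cm.
3XL: 111 / 1.7 = 65.294 → 65.29 cm.

M 55.29 cm; 2XL 60.00 cm; 3XL 65.29 cm.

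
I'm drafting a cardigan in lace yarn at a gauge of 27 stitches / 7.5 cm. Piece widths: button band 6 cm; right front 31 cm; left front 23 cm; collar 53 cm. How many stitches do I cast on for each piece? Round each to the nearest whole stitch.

button band 22; right front 112; left front 83; collar 191.

Rate = 27/7.5 = 3.6 sts per cm.
button band: 6 × 3.6 = 21.60 → 22.
right front: 31 × 3.6 = 111.60 → 112.
left front: 23 × 3.6 = 82.80 → 83.
collar: 53 × 3.6 = 190.80 → 191.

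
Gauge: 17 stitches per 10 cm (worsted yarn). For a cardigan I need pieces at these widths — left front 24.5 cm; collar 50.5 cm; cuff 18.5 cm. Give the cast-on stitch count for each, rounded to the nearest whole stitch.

Rate = 17/10 = 1.7 sts per cm.
left front: 24.5 × 1.7 = 41.65 → 42.
collar: 50.5 × 1.7 = 85.85 → 86.
cuff: 18.5 × 1.7 = 31.45 → 31.

left front 42; collar 86; cuff 31.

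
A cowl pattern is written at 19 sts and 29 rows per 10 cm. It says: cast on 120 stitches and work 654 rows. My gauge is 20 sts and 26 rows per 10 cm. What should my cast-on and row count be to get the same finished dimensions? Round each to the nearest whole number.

Cast on 126 stitches; work 586 rows.

Stitches: 120 × 20/19 = 126.32 → 126.
Rows: 654 × 26/29 = 586.34 → 586.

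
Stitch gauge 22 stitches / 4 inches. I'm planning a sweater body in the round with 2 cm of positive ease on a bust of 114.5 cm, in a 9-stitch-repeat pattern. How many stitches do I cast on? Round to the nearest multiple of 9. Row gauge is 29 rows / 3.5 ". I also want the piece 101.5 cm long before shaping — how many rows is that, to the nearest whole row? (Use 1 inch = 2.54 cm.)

Finished = 114.5 + 2 = 116.5 cm.
116.5 cm × 1/2.54 = 45.87 inches.
22/4 = 5.5 sts per in; 45.87 × 5.5 = 252.26 sts.
Nearest multiple of 9 → 252.
101.5 cm = 39.96 inches; × 8.286 = 331.10 → 331 rows.

Cast on 252 stitches; work 331 rows.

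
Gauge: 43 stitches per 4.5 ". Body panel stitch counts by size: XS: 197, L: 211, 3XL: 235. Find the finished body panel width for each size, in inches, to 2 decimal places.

XS 20.62 inches; L 22.08 inches; 3XL 24.59 inches.

43/4.5 = 9.556 sts per in.
XS: 197 / 9.556 = 20.616 → 20.62 in.
L: 211 / 9.556 = 22.081 → 22.08 in.
3XL: 235 / 9.556 = 24.593 → 24.59 in.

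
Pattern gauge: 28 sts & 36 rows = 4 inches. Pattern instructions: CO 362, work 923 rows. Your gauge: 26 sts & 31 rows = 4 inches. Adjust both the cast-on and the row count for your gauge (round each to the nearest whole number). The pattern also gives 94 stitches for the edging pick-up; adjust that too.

Cast on 336 stitches; work 795 rows; edging pick-up 87 stitches.

Stitches: 362 × 26/28 = 336.14 → 336.
Rows: 923 × 31/36 = 794.81 → 795.
edging pick-up: 94 × 26/28 = 87.29 → 87.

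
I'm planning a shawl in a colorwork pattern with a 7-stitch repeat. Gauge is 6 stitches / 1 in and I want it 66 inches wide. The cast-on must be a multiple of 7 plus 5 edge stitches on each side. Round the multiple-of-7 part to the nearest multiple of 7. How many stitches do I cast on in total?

6 / 1 = 6 sts per inch.
66 × 6 = 396.00 sts.
Less 10 edge sts → 386.00 for the repeat.
Nearest multiple of 7: 385.
Add back 10 edge sts → 395.

CO 395 sts.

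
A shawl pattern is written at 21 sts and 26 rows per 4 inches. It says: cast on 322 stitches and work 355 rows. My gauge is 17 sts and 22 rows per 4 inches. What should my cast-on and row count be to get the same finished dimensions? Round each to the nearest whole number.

Stitches: 322 × 17/21 = 260.67 → 261.
Rows: 355 × 22/26 = 300.38 → 300.

Cast on 261 stitches; work 300 rows.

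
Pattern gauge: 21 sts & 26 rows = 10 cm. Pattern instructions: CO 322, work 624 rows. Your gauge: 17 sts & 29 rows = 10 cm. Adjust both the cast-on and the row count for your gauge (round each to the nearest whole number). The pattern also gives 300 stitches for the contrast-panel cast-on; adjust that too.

Stitches: 322 × 17/21 = 260.67 → 261.
Rows: 624 × 29/26 = 696.00 → 696.
contrast-panel cast-on: 300 × 17/21 = 242.86 → 243.

Cast on 261 stitches; work 696 rows; contrast-panel cast-on 243 stitches.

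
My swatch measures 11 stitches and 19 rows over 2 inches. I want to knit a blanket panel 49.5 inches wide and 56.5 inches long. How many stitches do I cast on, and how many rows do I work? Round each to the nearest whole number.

Cast on 272 stitches and work 537 rows.

Stitch gauge = 11/2 = 5.5 sts/in; 49.5 × 5.5 = 272.25 → 272 sts.
Row gauge = 19/2 = 9.5 rows/in; 56.5 × 9.5 = 536.75 → 537 rows.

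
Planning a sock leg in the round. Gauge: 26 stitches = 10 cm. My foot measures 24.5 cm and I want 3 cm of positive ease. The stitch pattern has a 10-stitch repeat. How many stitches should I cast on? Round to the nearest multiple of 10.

Finished = 24.5 + 3 = 27.5 cm.
26 / 10 = 2.6 sts/cm.
27.5 × 2.6 = 71.50 sts.
Nearest multiple of 10: 70.

70 stitches.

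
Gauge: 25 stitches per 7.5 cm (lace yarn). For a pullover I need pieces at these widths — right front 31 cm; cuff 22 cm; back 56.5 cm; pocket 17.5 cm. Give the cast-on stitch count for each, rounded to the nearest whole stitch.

Rate = 25/7.5 = 3.333 sts per cm.
right front: 31 × 3.333 = 103.33 → 103.
cuff: 22 × 3.333 = 73.33 → 73.
back: 56.5 × 3.333 = 188.33 → 188.
pocket: 17.5 × 3.333 = 58.33 → 58.

right front 103; cuff 73; back 188; pocket 58.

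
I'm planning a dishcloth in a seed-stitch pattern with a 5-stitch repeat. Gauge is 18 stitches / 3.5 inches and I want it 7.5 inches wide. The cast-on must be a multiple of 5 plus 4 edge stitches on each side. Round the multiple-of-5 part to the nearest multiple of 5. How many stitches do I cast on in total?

Cast on 38 stitches.

18 / 3.5 = 5.143 sts per inch.
7.5 × 5.143 = 38.57 sts.
Less 8 edge sts → 30.57 for the repeat.
Nearest multiple of 5: 30.
Add back 8 edge sts → 38.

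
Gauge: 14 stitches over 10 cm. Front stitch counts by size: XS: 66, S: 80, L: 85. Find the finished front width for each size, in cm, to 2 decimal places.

XS 47.14 cm; S 57.14 cm; L 60.71 cm.

14/10 = 1.4 sts per cm.
XS: 66 / 1.4 = 47.143 → 47.14 cm.
S: 80 / 1.4 = 57.143 → 57.14 cm.
L: 85 / 1.4 = 60.714 → 60.71 cm.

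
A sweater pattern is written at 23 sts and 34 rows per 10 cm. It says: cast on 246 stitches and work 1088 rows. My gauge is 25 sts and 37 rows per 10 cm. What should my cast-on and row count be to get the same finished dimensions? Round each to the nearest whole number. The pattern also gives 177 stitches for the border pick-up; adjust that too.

Stitches: 246 × 25/23 = 267.39 → 267.
Rows: 1088 × 37/34 = 1184.00 → 1184.
border pick-up: 177 × 25/23 = 192.39 → 192.

Cast on 267 stitches; work 1184 rows; border pick-up 192 stitches.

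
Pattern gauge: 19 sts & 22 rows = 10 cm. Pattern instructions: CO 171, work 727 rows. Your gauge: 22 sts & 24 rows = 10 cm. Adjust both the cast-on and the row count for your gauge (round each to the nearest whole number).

Cast on 198 stitches; work 793 rows.

Stitches: 171 × 22/19 = 198.00 → 198.
Rows: 727 × 24/22 = 793.09 → 793.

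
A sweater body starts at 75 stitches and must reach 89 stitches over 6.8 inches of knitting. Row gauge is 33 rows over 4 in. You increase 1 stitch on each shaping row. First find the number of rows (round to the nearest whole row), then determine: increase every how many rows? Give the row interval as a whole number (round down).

Increase every 4th row.

Rows = 6.8 × 8.25 = 56.1 → 56 rows.
Stitches to add: 14 → 14 shaping rows (at 1 st each).
56 / 14 = 4.00 → every 4 rows.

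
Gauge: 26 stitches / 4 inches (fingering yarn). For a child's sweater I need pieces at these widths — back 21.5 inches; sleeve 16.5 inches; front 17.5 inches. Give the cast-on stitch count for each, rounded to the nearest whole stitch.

Rate = 26/4 = 6.5 sts per in.
back: 21.5 × 6.5 = 139.75 → 140.
sleeve: 16.5 × 6.5 = 107.25 → 107.
front: 17.5 × 6.5 = 113.75 → 114.

back 140; sleeve 107; front 114.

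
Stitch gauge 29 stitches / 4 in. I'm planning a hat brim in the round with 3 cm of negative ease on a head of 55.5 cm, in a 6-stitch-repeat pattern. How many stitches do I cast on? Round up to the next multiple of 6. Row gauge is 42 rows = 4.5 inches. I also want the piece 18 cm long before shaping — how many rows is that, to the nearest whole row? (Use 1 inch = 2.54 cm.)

Cast on 150 stitches; work 66 rows.

Finished = 55.5 − 3 = 52.5 cm.
52.5 cm × 1/2.54 = 20.67 inches.
29/4 = 7.25 sts per in; 20.67 × 7.25 = 149.85 sts.
Next multiple of 6 → 150.
18 cm = 7.09 inches; × 9.333 = 66.14 → 66 rows.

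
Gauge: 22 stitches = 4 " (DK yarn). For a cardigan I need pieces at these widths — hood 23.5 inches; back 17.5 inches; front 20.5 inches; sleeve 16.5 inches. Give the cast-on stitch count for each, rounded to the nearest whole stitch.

Rate = 22/4 = 5.5 sts per in.
hood: 23.5 × 5.5 = 129.25 → 129.
back: 17.5 × 5.5 = 96.25 → 96.
front: 20.5 × 5.5 = 112.75 → 113.
sleeve: 16.5 × 5.5 = 90.75 → 91.

hood 129; back 96; front 113; sleeve 91.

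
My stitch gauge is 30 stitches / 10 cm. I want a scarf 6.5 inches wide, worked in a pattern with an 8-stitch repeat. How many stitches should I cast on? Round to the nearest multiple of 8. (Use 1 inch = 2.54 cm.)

CO 48 sts.

6.5 in = 6.5 × 2.54 = 16.51 cm.
30 / 10 = 3 sts/cm.
16.51 × 3 = 49.53 sts.
→ 48.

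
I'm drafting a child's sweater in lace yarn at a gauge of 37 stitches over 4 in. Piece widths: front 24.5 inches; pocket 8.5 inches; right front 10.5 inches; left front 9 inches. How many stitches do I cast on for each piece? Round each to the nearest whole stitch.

front 227; pocket 79; right front 97; left front 83.

Rate = 37/4 = 9.25 sts per in.
front: 24.5 × 9.25 = 226.62 → 227.
pocket: 8.5 × 9.25 = 78.62 → 79.
right front: 10.5 × 9.25 = 97.12 → 97.
left front: 9 × 9.25 = 83.25 → 83.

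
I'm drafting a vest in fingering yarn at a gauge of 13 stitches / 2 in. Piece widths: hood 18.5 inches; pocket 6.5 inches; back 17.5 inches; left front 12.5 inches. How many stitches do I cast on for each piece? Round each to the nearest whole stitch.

hood 120; pocket 42; back 114; left front 81.

Rate = 13/2 = 6.5 sts per in.
hood: 18.5 × 6.5 = 120.25 → 120.
pocket: 6.5 × 6.5 = 42.25 → 42.
back: 17.5 × 6.5 = 113.75 → 114.
left front: 12.5 × 6.5 = 81.25 → 81.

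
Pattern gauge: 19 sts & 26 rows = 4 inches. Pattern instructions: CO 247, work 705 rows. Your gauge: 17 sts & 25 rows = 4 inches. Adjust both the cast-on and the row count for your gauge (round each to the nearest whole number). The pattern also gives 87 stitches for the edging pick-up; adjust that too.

Cast on 221 stitches; work 678 rows; edging pick-up 78 stitches.

Stitches: 247 × 17/19 = 221.00 → 221.
Rows: 705 × 25/26 = 677.88 → 678.
edging pick-up: 87 × 17/19 = 77.84 → 78.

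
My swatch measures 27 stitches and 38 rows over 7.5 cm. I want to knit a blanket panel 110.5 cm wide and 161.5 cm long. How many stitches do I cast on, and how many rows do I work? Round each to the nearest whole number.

Cast on 398 stitches and work 818 rows.

Stitch gauge = 27/7.5 = 3.6 sts/cm; 110.5 × 3.6 = 397.80 → 398 sts.
Row gauge = 38/7.5 = 5.067 rows/cm; 161.5 × 5.067 = 818.27 → 818 rows.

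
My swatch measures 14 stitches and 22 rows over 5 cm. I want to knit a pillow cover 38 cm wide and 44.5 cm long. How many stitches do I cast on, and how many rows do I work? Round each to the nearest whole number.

Stitch gauge = 14/5 = 2.8 sts/cm; 38 × 2.8 = 106.40 → 106 sts.
Row gauge = 22/5 = 4.4 rows/cm; 44.5 × 4.4 = 195.80 → 196 rows.

Cast on 106 stitches and work 196 rows.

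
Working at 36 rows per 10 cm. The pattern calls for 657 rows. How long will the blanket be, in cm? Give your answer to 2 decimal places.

182.50 cm.

36 rows / 10 cm = 3.6 rows per cm.
657 / 3.6 = 182.500 cm.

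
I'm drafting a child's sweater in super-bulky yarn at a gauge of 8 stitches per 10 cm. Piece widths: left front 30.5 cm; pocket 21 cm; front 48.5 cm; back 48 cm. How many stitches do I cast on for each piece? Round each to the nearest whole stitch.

left front 24; pocket 17; front 39; back 38.

Rate = 8/10 = 0.8 sts per cm.
left front: 30.5 × 0.8 = 24.40 → 24.
pocket: 21 × 0.8 = 16.80 → 17.
front: 48.5 × 0.8 = 38.80 → 39.
back: 48 × 0.8 = 38.40 → 38.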